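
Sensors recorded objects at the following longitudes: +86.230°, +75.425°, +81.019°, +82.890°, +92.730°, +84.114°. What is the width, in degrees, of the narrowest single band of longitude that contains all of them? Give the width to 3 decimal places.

17.305°

Sort the longitudes: +75.425°, +81.019°, +82.890°, +84.114°, +86.230°, +92.730°.
Eastward gaps between consecutive values (wrapping around): 5.594°, 1.871°, 1.224°, 2.116°, 6.500°, 342.695°.
Largest gap = 342.695° ⇒ minimal covering band is its complement: 360° − 342.695° = 17.305°.
Band runs from +75.425° eastward to +92.730°.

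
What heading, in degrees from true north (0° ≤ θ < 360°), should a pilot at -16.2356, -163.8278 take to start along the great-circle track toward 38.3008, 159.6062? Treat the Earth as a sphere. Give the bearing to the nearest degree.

Δλ = 159.6062 − -163.8278 = 323.4340°; wrapped into (−180°, 180°]: -36.5660°.
θ = atan2( sin Δλ · cos φ₂ , cos φ₁ · sin φ₂ − sin φ₁ · cos φ₂ · cos Δλ )
  = atan2(-0.46752, 0.77130) = -31.222° → normalised to [0°, 360°): 328.778°.

329°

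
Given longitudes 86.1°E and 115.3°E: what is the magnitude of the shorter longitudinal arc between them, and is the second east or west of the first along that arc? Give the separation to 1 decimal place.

29.2° east

Raw difference: 115.3 − 86.1 = 29.2°.
Normalise into (−180°, 180°]: 29.2° stays 29.2°.
Positive ⇒ the second point lies to the east; separation 29.2°.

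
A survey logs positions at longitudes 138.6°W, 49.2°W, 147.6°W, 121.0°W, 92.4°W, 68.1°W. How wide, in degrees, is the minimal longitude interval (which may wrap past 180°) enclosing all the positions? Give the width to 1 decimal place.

98.4°

Sort the longitudes: -147.6°, -138.6°, -121.0°, -92.4°, -68.1°, -49.2°.
Eastward gaps between consecutive values (wrapping around): 9.0°, 17.6°, 28.6°, 24.3°, 18.9°, 261.6°.
Largest gap = 261.6° ⇒ minimal covering band is its complement: 360° − 261.6° = 98.4°.
Band runs from -147.6° eastward to -49.2°.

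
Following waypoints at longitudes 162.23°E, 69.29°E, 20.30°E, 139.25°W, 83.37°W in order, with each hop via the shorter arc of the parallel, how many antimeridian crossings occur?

0

Leg 1: +162.23° → +69.29°, shortest Δλ = -92.94° (west) — does not cross 180°.
Leg 2: +69.29° → +20.30°, shortest Δλ = -48.99° (west) — does not cross 180°.
Leg 3: +20.30° → -139.25°, shortest Δλ = -159.55° (west) — does not cross 180°.
Leg 4: -139.25° → -83.37°, shortest Δλ = 55.88° (east) — does not cross 180°.
Total crossings: 0.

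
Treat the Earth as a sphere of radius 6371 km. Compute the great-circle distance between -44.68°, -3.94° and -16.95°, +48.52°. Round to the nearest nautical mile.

3106 nmi

Δλ = 48.52 − -3.94 = 52.46°.
Δφ = -16.95 − -44.68 = 27.73°.
a = sin²(Δφ/2) + cos φ₁ · cos φ₂ · sin²(Δλ/2) = 0.190288.
c = 2·atan2(√a, √(1−a)) = 0.90279 rad → d = 6371·c ≈ 5751.67 km ≈ 3105.65 nmi.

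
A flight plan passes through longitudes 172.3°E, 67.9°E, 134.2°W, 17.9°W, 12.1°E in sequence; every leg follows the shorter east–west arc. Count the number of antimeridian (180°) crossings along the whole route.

1

Leg 1: +172.3° → +67.9°, shortest Δλ = -104.4° (west) — does not cross 180°.
Leg 2: +67.9° → -134.2°, shortest Δλ = 157.9° (east) — crosses 180°.
Leg 3: -134.2° → -17.9°, shortest Δλ = 116.3° (east) — does not cross 180°.
Leg 4: -17.9° → +12.1°, shortest Δλ = 30.0° (east) — does not cross 180°.
Total crossings: 1.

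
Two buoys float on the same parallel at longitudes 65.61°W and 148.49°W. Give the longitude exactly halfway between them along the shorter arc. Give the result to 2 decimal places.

107.05°W

Signed shortest Δλ from -65.61° to -148.49° is -82.88°.
Midpoint longitude = -65.61° + (-82.88°)/2 = -65.61° − 41.44° = -107.05°.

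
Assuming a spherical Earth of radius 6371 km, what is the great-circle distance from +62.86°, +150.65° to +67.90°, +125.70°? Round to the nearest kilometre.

1273 km

Δλ = 125.70 − 150.65 = -24.95°.
Δφ = 67.90 − 62.86 = 5.04°.
a = sin²(Δφ/2) + cos φ₁ · cos φ₂ · sin²(Δλ/2) = 0.009941.
c = 2·atan2(√a, √(1−a)) = 0.19974 rad → d = 6371·c ≈ 1272.57 km.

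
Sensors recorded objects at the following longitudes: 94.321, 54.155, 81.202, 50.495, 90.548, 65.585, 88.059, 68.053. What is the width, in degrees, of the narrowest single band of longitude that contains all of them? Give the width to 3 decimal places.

43.826°

Sort the longitudes: +50.495°, +54.155°, +65.585°, +68.053°, +81.202°, +88.059°, +90.548°, +94.321°.
Eastward gaps between consecutive values (wrapping around): 3.660°, 11.430°, 2.468°, 13.149°, 6.857°, 2.489°, 3.773°, 316.174°.
Largest gap = 316.174° ⇒ minimal covering band is its complement: 360° − 316.174° = 43.826°.
Band runs from +50.495° eastward to +94.321°.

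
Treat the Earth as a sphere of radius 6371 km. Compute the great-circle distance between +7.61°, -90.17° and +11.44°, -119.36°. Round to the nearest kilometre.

Δλ = -119.36 − -90.17 = -29.19°.
Δφ = 11.44 − 7.61 = 3.83°.
a = sin²(Δφ/2) + cos φ₁ · cos φ₂ · sin²(Δλ/2) = 0.062803.
c = 2·atan2(√a, √(1−a)) = 0.50661 rad → d = 6371·c ≈ 3227.63 km.

3228 km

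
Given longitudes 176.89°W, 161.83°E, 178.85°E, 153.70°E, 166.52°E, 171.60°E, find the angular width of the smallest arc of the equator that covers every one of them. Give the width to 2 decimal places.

29.41°

Sort the longitudes: -176.89°, +153.70°, +161.83°, +166.52°, +171.60°, +178.85°.
Eastward gaps between consecutive values (wrapping around): 330.59°, 8.13°, 4.69°, 5.08°, 7.25°, 4.26°.
Largest gap = 330.59° ⇒ minimal covering band is its complement: 360° − 330.59° = 29.41°.
Band runs from +153.70° eastward to -176.89°, crossing the antimeridian.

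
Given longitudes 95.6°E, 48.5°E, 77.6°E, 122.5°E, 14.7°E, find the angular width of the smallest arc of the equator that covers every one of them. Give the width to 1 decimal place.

Sort the longitudes: +14.7°, +48.5°, +77.6°, +95.6°, +122.5°.
Eastward gaps between consecutive values (wrapping around): 33.8°, 29.1°, 18.0°, 26.9°, 252.2°.
Largest gap = 252.2° ⇒ minimal covering band is its complement: 360° − 252.2° = 107.8°.
Band runs from +14.7° eastward to +122.5°.

107.8°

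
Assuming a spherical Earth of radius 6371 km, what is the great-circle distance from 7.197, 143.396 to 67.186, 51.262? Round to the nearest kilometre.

9362 km

Δλ = 51.262 − 143.396 = -92.134°.
Δφ = 67.186 − 7.197 = 59.989°.
a = sin²(Δφ/2) + cos φ₁ · cos φ₂ · sin²(Δλ/2) = 0.449422.
c = 2·atan2(√a, √(1−a)) = 1.46947 rad → d = 6371·c ≈ 9361.98 km.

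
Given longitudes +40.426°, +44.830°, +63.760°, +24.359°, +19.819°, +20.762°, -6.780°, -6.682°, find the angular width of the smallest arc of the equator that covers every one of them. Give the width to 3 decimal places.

Sort the longitudes: -6.780°, -6.682°, +19.819°, +20.762°, +24.359°, +40.426°, +44.830°, +63.760°.
Eastward gaps between consecutive values (wrapping around): 0.098°, 26.501°, 0.943°, 3.597°, 16.067°, 4.404°, 18.930°, 289.460°.
Largest gap = 289.460° ⇒ minimal covering band is its complement: 360° − 289.460° = 70.540°.
Band runs from -6.780° eastward to +63.760°.

70.540°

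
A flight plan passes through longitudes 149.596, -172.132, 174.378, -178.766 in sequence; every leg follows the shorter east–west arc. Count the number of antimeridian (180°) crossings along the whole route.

Leg 1: +149.596° → -172.132°, shortest Δλ = 38.272° (east) — crosses 180°.
Leg 2: -172.132° → +174.378°, shortest Δλ = -13.49° (west) — crosses 180°.
Leg 3: +174.378° → -178.766°, shortest Δλ = 6.856° (east) — crosses 180°.
Total crossings: 3.

3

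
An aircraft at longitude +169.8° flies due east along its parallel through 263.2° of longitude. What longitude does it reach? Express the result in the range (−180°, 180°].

+73.0°

Start at +169.8°; shift +263.2° → +433.0°.
+433.0° lies outside (−180°, 180°]; subtract 360° → +73.0°.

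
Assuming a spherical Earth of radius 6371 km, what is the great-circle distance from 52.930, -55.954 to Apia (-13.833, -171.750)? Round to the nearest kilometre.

12949 km

Δλ = -171.750 − -55.954 = -115.796°.
Δφ = -13.833 − 52.930 = -66.763°.
a = sin²(Δφ/2) + cos φ₁ · cos φ₂ · sin²(Δλ/2) = 0.722740.
c = 2·atan2(√a, √(1−a)) = 2.03251 rad → d = 6371·c ≈ 12949.09 km.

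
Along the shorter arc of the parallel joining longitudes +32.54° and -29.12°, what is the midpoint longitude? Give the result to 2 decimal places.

+1.71°

Signed shortest Δλ from +32.54° to -29.12° is -61.66°.
Midpoint longitude = +32.54° + (-61.66°)/2 = +32.54° − 30.83° = +1.71°.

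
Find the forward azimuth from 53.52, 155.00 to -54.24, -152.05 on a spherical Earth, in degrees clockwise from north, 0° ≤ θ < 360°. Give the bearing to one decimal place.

Δλ = -152.05 − 155.00 = -307.05°; wrapped into (−180°, 180°]: 52.95°.
θ = atan2( sin Δλ · cos φ₂ , cos φ₁ · sin φ₂ − sin φ₁ · cos φ₂ · cos Δλ )
  = atan2(0.46641, -0.76557) = 148.649° → normalised to [0°, 360°): 148.649°.

148.6°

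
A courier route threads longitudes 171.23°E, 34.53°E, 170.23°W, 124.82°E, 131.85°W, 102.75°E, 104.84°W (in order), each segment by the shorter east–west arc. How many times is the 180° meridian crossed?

5

Leg 1: +171.23° → +34.53°, shortest Δλ = -136.7° (west) — does not cross 180°.
Leg 2: +34.53° → -170.23°, shortest Δλ = 155.24° (east) — crosses 180°.
Leg 3: -170.23° → +124.82°, shortest Δλ = -64.95° (west) — crosses 180°.
Leg 4: +124.82° → -131.85°, shortest Δλ = 103.33° (east) — crosses 180°.
Leg 5: -131.85° → +102.75°, shortest Δλ = -125.4° (west) — crosses 180°.
Leg 6: +102.75° → -104.84°, shortest Δλ = 152.41° (east) — crosses 180°.
Total crossings: 5.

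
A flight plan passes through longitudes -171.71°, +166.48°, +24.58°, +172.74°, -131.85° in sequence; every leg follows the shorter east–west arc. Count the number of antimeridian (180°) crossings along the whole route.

2

Leg 1: -171.71° → +166.48°, shortest Δλ = -21.81° (west) — crosses 180°.
Leg 2: +166.48° → +24.58°, shortest Δλ = -141.9° (west) — does not cross 180°.
Leg 3: +24.58° → +172.74°, shortest Δλ = 148.16° (east) — does not cross 180°.
Leg 4: +172.74° → -131.85°, shortest Δλ = 55.41° (east) — crosses 180°.
Total crossings: 2.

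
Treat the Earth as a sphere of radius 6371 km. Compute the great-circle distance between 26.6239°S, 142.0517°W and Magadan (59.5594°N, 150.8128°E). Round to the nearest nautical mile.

Δλ = 150.8128 − -142.0517 = 292.8645°; wrapped into (−180°, 180°]: -67.1355°.
Δφ = 59.5594 − -26.6239 = 86.1833°.
a = sin²(Δφ/2) + cos φ₁ · cos φ₂ · sin²(Δλ/2) = 0.605187.
c = 2·atan2(√a, √(1−a)) = 1.78275 rad → d = 6371·c ≈ 11357.93 km ≈ 6132.79 nmi.

6133 nmi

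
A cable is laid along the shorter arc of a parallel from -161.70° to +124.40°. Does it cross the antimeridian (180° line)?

Naïve |124.40 − -161.70| = 286.1° > 180°, so the shorter arc goes the other way round — across 180°.
Signed shortest Δλ = ((124.40 − -161.70 + 180) mod 360) − 180 = -73.9°.
Going west by 73.9° from -161.70° passes through 180° before reaching +124.40°.

Yes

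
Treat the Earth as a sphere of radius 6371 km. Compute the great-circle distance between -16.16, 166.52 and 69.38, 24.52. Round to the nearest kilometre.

13544 km

Δλ = 24.52 − 166.52 = -142.00°.
Δφ = 69.38 − -16.16 = 85.54°.
a = sin²(Δφ/2) + cos φ₁ · cos φ₂ · sin²(Δλ/2) = 0.763519.
c = 2·atan2(√a, √(1−a)) = 2.12591 rad → d = 6371·c ≈ 13544.16 km.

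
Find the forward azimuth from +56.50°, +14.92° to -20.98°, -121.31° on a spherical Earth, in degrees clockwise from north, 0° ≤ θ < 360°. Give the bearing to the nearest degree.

Δλ = -121.31 − 14.92 = -136.23°.
θ = atan2( sin Δλ · cos φ₂ , cos φ₁ · sin φ₂ − sin φ₁ · cos φ₂ · cos Δλ )
  = atan2(-0.64590, 0.36463) = -60.554° → normalised to [0°, 360°): 299.446°.

299°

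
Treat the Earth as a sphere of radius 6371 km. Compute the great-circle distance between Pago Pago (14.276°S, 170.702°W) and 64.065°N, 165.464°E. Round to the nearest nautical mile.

4830 nmi

Δλ = 165.464 − -170.702 = 336.166°; wrapped into (−180°, 180°]: -23.834°.
Δφ = 64.065 − -14.276 = 78.341°.
a = sin²(Δφ/2) + cos φ₁ · cos φ₂ · sin²(Δλ/2) = 0.417029.
c = 2·atan2(√a, √(1−a)) = 1.40408 rad → d = 6371·c ≈ 8945.42 km ≈ 4830.14 nmi.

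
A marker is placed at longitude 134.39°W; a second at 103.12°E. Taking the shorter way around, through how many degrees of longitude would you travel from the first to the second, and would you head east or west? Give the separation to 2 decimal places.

122.49° west

Raw difference: 103.12 − -134.39 = 237.51°.
Normalise into (−180°, 180°]: 237.51° − 360° = -122.49°.
Negative ⇒ the second point lies to the west; separation 122.49°.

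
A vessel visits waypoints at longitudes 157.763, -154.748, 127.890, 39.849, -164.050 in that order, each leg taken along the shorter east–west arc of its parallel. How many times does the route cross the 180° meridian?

3

Leg 1: +157.763° → -154.748°, shortest Δλ = 47.489° (east) — crosses 180°.
Leg 2: -154.748° → +127.890°, shortest Δλ = -77.362° (west) — crosses 180°.
Leg 3: +127.890° → +39.849°, shortest Δλ = -88.041° (west) — does not cross 180°.
Leg 4: +39.849° → -164.050°, shortest Δλ = 156.101° (east) — crosses 180°.
Total crossings: 3.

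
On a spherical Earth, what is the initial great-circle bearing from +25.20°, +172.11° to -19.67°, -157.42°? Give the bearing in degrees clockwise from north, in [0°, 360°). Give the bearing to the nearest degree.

Δλ = -157.42 − 172.11 = -329.53°; wrapped into (−180°, 180°]: 30.47°.
θ = atan2( sin Δλ · cos φ₂ , cos φ₁ · sin φ₂ − sin φ₁ · cos φ₂ · cos Δλ )
  = atan2(0.47750, -0.65013) = 143.704° → normalised to [0°, 360°): 143.704°.

144°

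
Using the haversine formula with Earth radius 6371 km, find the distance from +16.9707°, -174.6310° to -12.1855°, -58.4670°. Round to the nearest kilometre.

Δλ = -58.4670 − -174.6310 = 116.1640°.
Δφ = -12.1855 − 16.9707 = -29.1562°.
a = sin²(Δφ/2) + cos φ₁ · cos φ₂ · sin²(Δλ/2) = 0.736924.
c = 2·atan2(√a, √(1−a)) = 2.06445 rad → d = 6371·c ≈ 13152.63 km.

13153 km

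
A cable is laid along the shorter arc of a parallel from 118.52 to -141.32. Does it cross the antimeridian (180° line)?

Yes

Naïve |-141.32 − 118.52| = 259.84° > 180°, so the shorter arc goes the other way round — across 180°.
Signed shortest Δλ = ((-141.32 − 118.52 + 180) mod 360) − 180 = 100.16°.
Going east by 100.16° from +118.52° passes through 180° before reaching -141.32°.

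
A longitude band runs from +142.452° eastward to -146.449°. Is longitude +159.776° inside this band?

Yes

Band width going east from +142.452° to -146.449°: ((-146.449 − 142.452) mod 360) = 71.099°.
Offset of +159.776° east of the west edge: ((159.776 − 142.452) mod 360) = 17.324°.
17.324° ≤ 71.099° ⇒ inside.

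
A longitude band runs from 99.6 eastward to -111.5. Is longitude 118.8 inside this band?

Yes

Band width going east from +99.6° to -111.5°: ((-111.5 − 99.6) mod 360) = 148.9°.
Offset of +118.8° east of the west edge: ((118.8 − 99.6) mod 360) = 19.2°.
19.2° ≤ 148.9° ⇒ inside.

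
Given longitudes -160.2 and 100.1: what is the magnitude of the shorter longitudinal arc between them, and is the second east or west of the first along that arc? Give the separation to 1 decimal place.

99.7° west

Raw difference: 100.1 − -160.2 = 260.3°.
Normalise into (−180°, 180°]: 260.3° − 360° = -99.7°.
Negative ⇒ the second point lies to the west; separation 99.7°.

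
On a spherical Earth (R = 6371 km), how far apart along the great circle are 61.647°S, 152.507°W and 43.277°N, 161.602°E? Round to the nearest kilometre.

Δλ = 161.602 − -152.507 = 314.109°; wrapped into (−180°, 180°]: -45.891°.
Δφ = 43.277 − -61.647 = 104.924°.
a = sin²(Δφ/2) + cos φ₁ · cos φ₂ · sin²(Δλ/2) = 0.681319.
c = 2·atan2(√a, √(1−a)) = 1.94189 rad → d = 6371·c ≈ 12371.80 km.

12372 km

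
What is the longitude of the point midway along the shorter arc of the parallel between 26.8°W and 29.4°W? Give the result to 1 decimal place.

Signed shortest Δλ from -26.8° to -29.4° is -2.6°.
Midpoint longitude = -26.8° + (-2.6°)/2 = -26.8° − 1.3° = -28.1°.

28.1°W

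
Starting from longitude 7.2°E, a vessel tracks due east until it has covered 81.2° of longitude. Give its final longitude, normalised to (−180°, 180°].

Start at +7.2°; shift +81.2° → +88.4°.
+88.4° already lies in (−180°, 180°].

88.4°E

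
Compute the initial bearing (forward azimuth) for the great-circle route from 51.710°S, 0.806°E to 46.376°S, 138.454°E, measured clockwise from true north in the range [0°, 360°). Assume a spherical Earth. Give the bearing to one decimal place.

151.3°

Δλ = 138.454 − 0.806 = 137.648°.
θ = atan2( sin Δλ · cos φ₂ , cos φ₁ · sin φ₂ − sin φ₁ · cos φ₂ · cos Δλ )
  = atan2(0.46479, -0.84873) = 151.294° → normalised to [0°, 360°): 151.294°.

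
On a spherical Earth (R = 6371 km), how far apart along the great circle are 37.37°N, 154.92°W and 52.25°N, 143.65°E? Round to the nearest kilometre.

Δλ = 143.65 − -154.92 = 298.57°; wrapped into (−180°, 180°]: -61.43°.
Δφ = 52.25 − 37.37 = 14.88°.
a = sin²(Δφ/2) + cos φ₁ · cos φ₂ · sin²(Δλ/2) = 0.143700.
c = 2·atan2(√a, √(1−a)) = 0.77760 rad → d = 6371·c ≈ 4954.08 km.

4954 km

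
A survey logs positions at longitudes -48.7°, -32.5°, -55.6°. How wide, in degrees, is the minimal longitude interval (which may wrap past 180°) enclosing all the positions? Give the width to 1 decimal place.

Sort the longitudes: -55.6°, -48.7°, -32.5°.
Eastward gaps between consecutive values (wrapping around): 6.9°, 16.2°, 336.9°.
Largest gap = 336.9° ⇒ minimal covering band is its complement: 360° − 336.9° = 23.1°.
Band runs from -55.6° eastward to -32.5°.

23.1°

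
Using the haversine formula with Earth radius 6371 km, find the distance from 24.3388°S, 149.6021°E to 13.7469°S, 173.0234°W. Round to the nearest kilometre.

4086 km

Δλ = -173.0234 − 149.6021 = -322.6255°; wrapped into (−180°, 180°]: 37.3745°.
Δφ = -13.7469 − -24.3388 = 10.5919°.
a = sin²(Δφ/2) + cos φ₁ · cos φ₂ · sin²(Δλ/2) = 0.099374.
c = 2·atan2(√a, √(1−a)) = 0.64141 rad → d = 6371·c ≈ 4086.43 km.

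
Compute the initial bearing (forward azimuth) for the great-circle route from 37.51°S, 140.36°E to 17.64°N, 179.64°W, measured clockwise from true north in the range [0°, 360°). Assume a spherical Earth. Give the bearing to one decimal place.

Δλ = -179.64 − 140.36 = -320.00°; wrapped into (−180°, 180°]: 40.00°.
θ = atan2( sin Δλ · cos φ₂ , cos φ₁ · sin φ₂ − sin φ₁ · cos φ₂ · cos Δλ )
  = atan2(0.61256, 0.68489) = 41.809° → normalised to [0°, 360°): 41.809°.

41.8°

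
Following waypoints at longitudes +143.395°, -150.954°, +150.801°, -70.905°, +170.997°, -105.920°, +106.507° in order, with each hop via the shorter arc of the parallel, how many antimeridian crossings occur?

Leg 1: +143.395° → -150.954°, shortest Δλ = 65.651° (east) — crosses 180°.
Leg 2: -150.954° → +150.801°, shortest Δλ = -58.245° (west) — crosses 180°.
Leg 3: +150.801° → -70.905°, shortest Δλ = 138.294° (east) — crosses 180°.
Leg 4: -70.905° → +170.997°, shortest Δλ = -118.098° (west) — crosses 180°.
Leg 5: +170.997° → -105.920°, shortest Δλ = 83.083° (east) — crosses 180°.
Leg 6: -105.920° → +106.507°, shortest Δλ = -147.573° (west) — crosses 180°.
Total crossings: 6.

6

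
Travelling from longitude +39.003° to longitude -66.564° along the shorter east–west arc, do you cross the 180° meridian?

Signed shortest Δλ = ((-66.564 − 39.003 + 180) mod 360) − 180 = -105.567°.
Going west by 105.567° from +39.003° reaches -66.564° without touching 180°.

No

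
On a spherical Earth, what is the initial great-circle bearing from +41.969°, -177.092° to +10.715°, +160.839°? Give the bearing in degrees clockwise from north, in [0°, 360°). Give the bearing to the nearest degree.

218°

Δλ = 160.839 − -177.092 = 337.931°; wrapped into (−180°, 180°]: -22.069°.
θ = atan2( sin Δλ · cos φ₂ , cos φ₁ · sin φ₂ − sin φ₁ · cos φ₂ · cos Δλ )
  = atan2(-0.36917, -0.47069) = -141.892° → normalised to [0°, 360°): 218.108°.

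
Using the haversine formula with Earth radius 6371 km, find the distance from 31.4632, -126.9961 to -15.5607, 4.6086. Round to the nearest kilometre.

Δλ = 4.6086 − -126.9961 = 131.6047°.
Δφ = -15.5607 − 31.4632 = -47.0239°.
a = sin²(Δφ/2) + cos φ₁ · cos φ₂ · sin²(Δλ/2) = 0.842812.
c = 2·atan2(√a, √(1−a)) = 2.32626 rad → d = 6371·c ≈ 14820.58 km.

14821 km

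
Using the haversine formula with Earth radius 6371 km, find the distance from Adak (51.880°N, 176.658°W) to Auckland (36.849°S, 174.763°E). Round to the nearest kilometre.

Δλ = 174.763 − -176.658 = 351.421°; wrapped into (−180°, 180°]: -8.579°.
Δφ = -36.849 − 51.880 = -88.729°.
a = sin²(Δφ/2) + cos φ₁ · cos φ₂ · sin²(Δλ/2) = 0.491673.
c = 2·atan2(√a, √(1−a)) = 1.55414 rad → d = 6371·c ≈ 9901.43 km.

9901 km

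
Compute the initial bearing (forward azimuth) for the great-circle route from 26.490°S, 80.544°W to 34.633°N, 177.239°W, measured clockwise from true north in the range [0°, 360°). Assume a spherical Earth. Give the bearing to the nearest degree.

Δλ = -177.239 − -80.544 = -96.695°.
θ = atan2( sin Δλ · cos φ₂ , cos φ₁ · sin φ₂ − sin φ₁ · cos φ₂ · cos Δλ )
  = atan2(-0.81720, 0.46586) = -60.314° → normalised to [0°, 360°): 299.686°.

300°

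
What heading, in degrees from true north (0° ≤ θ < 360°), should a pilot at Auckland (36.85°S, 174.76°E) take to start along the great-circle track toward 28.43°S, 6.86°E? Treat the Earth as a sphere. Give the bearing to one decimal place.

Δλ = 6.86 − 174.76 = -167.90°.
θ = atan2( sin Δλ · cos φ₂ , cos φ₁ · sin φ₂ − sin φ₁ · cos φ₂ · cos Δλ )
  = atan2(-0.18434, -0.89665) = -168.383° → normalised to [0°, 360°): 191.617°.

191.6°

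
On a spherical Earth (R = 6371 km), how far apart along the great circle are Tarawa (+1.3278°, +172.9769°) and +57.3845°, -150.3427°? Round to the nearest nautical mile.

3792 nmi

Δλ = -150.3427 − 172.9769 = -323.3196°; wrapped into (−180°, 180°]: 36.6804°.
Δφ = 57.3845 − 1.3278 = 56.0567°.
a = sin²(Δφ/2) + cos φ₁ · cos φ₂ · sin²(Δλ/2) = 0.274166.
c = 2·atan2(√a, √(1−a)) = 1.10216 rad → d = 6371·c ≈ 7021.87 km ≈ 3791.51 nmi.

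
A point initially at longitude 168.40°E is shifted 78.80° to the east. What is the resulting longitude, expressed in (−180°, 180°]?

112.80°W

Start at +168.40°; shift +78.80° → +247.20°.
+247.20° lies outside (−180°, 180°]; subtract 360° → -112.80°.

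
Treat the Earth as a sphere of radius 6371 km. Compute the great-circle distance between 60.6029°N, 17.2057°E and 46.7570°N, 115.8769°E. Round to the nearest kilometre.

Δλ = 115.8769 − 17.2057 = 98.6712°.
Δφ = 46.7570 − 60.6029 = -13.8459°.
a = sin²(Δφ/2) + cos φ₁ · cos φ₂ · sin²(Δλ/2) = 0.208021.
c = 2·atan2(√a, √(1−a)) = 0.94720 rad → d = 6371·c ≈ 6034.61 km.

6035 km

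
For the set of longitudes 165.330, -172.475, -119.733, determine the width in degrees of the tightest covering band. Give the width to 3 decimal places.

Sort the longitudes: -172.475°, -119.733°, +165.330°.
Eastward gaps between consecutive values (wrapping around): 52.742°, 285.063°, 22.195°.
Largest gap = 285.063° ⇒ minimal covering band is its complement: 360° − 285.063° = 74.937°.
Band runs from +165.330° eastward to -119.733°, crossing the antimeridian.

74.937°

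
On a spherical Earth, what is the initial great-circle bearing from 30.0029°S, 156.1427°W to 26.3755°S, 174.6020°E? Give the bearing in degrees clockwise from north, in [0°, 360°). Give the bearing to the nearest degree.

271°

Δλ = 174.6020 − -156.1427 = 330.7447°; wrapped into (−180°, 180°]: -29.2553°.
θ = atan2( sin Δλ · cos φ₂ , cos φ₁ · sin φ₂ − sin φ₁ · cos φ₂ · cos Δλ )
  = atan2(-0.43783, 0.00613) = -89.198° → normalised to [0°, 360°): 270.802°.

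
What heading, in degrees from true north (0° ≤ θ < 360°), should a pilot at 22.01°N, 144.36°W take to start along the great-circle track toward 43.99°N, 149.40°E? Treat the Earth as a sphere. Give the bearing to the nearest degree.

Δλ = 149.40 − -144.36 = 293.76°; wrapped into (−180°, 180°]: -66.24°.
θ = atan2( sin Δλ · cos φ₂ , cos φ₁ · sin φ₂ − sin φ₁ · cos φ₂ · cos Δλ )
  = atan2(-0.65848, 0.53528) = -50.892° → normalised to [0°, 360°): 309.108°.

309°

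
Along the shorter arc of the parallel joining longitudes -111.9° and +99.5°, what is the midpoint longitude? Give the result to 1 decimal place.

+173.8°

Signed shortest Δλ from -111.9° to +99.5° is -148.6°.
Midpoint longitude = -111.9° + (-148.6°)/2 = -111.9° − 74.3° = -186.2°.
Normalise into (−180°, 180°]: +173.8°.
(The naïve average (-111.9 + +99.5)/2 = -6.2° is on the wrong side of the globe.)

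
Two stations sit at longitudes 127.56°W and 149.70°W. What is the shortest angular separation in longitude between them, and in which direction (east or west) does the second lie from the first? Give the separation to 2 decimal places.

Raw difference: -149.70 − -127.56 = -22.14°.
Normalise into (−180°, 180°]: -22.14° stays -22.14°.
Negative ⇒ the second point lies to the west; separation 22.14°.

22.14° west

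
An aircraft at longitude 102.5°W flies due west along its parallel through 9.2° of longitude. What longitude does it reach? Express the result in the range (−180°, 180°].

Start at -102.5°; shift −9.2° → -111.7°.
-111.7° already lies in (−180°, 180°].

111.7°W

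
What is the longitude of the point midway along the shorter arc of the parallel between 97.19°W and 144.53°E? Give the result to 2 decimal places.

Signed shortest Δλ from -97.19° to +144.53° is -118.28°.
Midpoint longitude = -97.19° + (-118.28°)/2 = -97.19° − 59.14° = -156.33°.
(The naïve average (-97.19 + +144.53)/2 = 23.67° is on the wrong side of the globe.)

156.33°W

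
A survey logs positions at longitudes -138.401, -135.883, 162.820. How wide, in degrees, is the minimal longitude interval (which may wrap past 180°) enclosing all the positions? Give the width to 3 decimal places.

61.297°

Sort the longitudes: -138.401°, -135.883°, +162.820°.
Eastward gaps between consecutive values (wrapping around): 2.518°, 298.703°, 58.779°.
Largest gap = 298.703° ⇒ minimal covering band is its complement: 360° − 298.703° = 61.297°.
Band runs from +162.820° eastward to -135.883°, crossing the antimeridian.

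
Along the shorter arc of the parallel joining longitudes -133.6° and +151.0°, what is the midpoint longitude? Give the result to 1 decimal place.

Signed shortest Δλ from -133.6° to +151.0° is -75.4°.
Midpoint longitude = -133.6° + (-75.4°)/2 = -133.6° − 37.7° = -171.3°.
(The naïve average (-133.6 + +151.0)/2 = 8.7° is on the wrong side of the globe.)

-171.3°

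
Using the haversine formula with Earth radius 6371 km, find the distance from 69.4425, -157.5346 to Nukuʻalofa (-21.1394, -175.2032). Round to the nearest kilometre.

Δλ = -175.2032 − -157.5346 = -17.6686°.
Δφ = -21.1394 − 69.4425 = -90.5819°.
a = sin²(Δφ/2) + cos φ₁ · cos φ₂ · sin²(Δλ/2) = 0.512803.
c = 2·atan2(√a, √(1−a)) = 1.59640 rad → d = 6371·c ≈ 10170.69 km.

10171 km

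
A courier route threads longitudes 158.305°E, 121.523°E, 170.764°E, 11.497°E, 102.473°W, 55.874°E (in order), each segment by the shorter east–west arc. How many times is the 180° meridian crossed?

0

Leg 1: +158.305° → +121.523°, shortest Δλ = -36.782° (west) — does not cross 180°.
Leg 2: +121.523° → +170.764°, shortest Δλ = 49.241° (east) — does not cross 180°.
Leg 3: +170.764° → +11.497°, shortest Δλ = -159.267° (west) — does not cross 180°.
Leg 4: +11.497° → -102.473°, shortest Δλ = -113.97° (west) — does not cross 180°.
Leg 5: -102.473° → +55.874°, shortest Δλ = 158.347° (east) — does not cross 180°.
Total crossings: 0.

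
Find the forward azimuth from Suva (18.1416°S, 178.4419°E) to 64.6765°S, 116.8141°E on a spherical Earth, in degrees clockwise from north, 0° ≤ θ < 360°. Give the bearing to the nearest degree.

Δλ = 116.8141 − 178.4419 = -61.6278°.
θ = atan2( sin Δλ · cos φ₂ , cos φ₁ · sin φ₂ − sin φ₁ · cos φ₂ · cos Δλ )
  = atan2(-0.37635, -0.79569) = -154.686° → normalised to [0°, 360°): 205.314°.

205°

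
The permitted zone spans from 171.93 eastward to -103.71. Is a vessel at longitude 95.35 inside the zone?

No

Band width going east from +171.93° to -103.71°: ((-103.71 − 171.93) mod 360) = 84.36°.
Offset of +95.35° east of the west edge: ((95.35 − 171.93) mod 360) = 283.42°.
283.42° > 84.36° ⇒ outside.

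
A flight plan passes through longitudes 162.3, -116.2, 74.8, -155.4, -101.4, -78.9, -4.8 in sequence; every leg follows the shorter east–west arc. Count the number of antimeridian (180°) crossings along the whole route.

3

Leg 1: +162.3° → -116.2°, shortest Δλ = 81.5° (east) — crosses 180°.
Leg 2: -116.2° → +74.8°, shortest Δλ = -169.0° (west) — crosses 180°.
Leg 3: +74.8° → -155.4°, shortest Δλ = 129.8° (east) — crosses 180°.
Leg 4: -155.4° → -101.4°, shortest Δλ = 54.0° (east) — does not cross 180°.
Leg 5: -101.4° → -78.9°, shortest Δλ = 22.5° (east) — does not cross 180°.
Leg 6: -78.9° → -4.8°, shortest Δλ = 74.1° (east) — does not cross 180°.
Total crossings: 3.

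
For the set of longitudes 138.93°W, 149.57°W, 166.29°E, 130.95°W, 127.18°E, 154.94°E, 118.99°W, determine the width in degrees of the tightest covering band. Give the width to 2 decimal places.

Sort the longitudes: -149.57°, -138.93°, -130.95°, -118.99°, +127.18°, +154.94°, +166.29°.
Eastward gaps between consecutive values (wrapping around): 10.64°, 7.98°, 11.96°, 246.17°, 27.76°, 11.35°, 44.14°.
Largest gap = 246.17° ⇒ minimal covering band is its complement: 360° − 246.17° = 113.83°.
Band runs from +127.18° eastward to -118.99°, crossing the antimeridian.

113.83°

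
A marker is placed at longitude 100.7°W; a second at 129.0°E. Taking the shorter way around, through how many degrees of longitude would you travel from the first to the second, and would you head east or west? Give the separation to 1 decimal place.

130.3° west

Raw difference: 129.0 − -100.7 = 229.7°.
Normalise into (−180°, 180°]: 229.7° − 360° = -130.3°.
Negative ⇒ the second point lies to the west; separation 130.3°.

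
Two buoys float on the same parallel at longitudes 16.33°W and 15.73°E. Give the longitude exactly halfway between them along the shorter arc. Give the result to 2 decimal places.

Signed shortest Δλ from -16.33° to +15.73° is +32.06°.
Midpoint longitude = -16.33° + (+32.06°)/2 = -16.33° + 16.03° = -0.30°.

0.30°W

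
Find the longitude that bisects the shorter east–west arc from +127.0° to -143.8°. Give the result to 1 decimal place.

+171.6°

Signed shortest Δλ from +127.0° to -143.8° is +89.2°.
Midpoint longitude = +127.0° + (+89.2°)/2 = +127.0° + 44.6° = +171.6°.
(The naïve average (+127.0 + -143.8)/2 = -8.4° is on the wrong side of the globe.)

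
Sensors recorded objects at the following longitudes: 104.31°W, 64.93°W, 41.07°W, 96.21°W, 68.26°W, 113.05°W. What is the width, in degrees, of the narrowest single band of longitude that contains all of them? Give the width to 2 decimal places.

Sort the longitudes: -113.05°, -104.31°, -96.21°, -68.26°, -64.93°, -41.07°.
Eastward gaps between consecutive values (wrapping around): 8.74°, 8.10°, 27.95°, 3.33°, 23.86°, 288.02°.
Largest gap = 288.02° ⇒ minimal covering band is its complement: 360° − 288.02° = 71.98°.
Band runs from -113.05° eastward to -41.07°.

71.98°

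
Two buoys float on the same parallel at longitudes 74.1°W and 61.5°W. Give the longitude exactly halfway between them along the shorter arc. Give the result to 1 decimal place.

67.8°W

Signed shortest Δλ from -74.1° to -61.5° is +12.6°.
Midpoint longitude = -74.1° + (+12.6°)/2 = -74.1° + 6.3° = -67.8°.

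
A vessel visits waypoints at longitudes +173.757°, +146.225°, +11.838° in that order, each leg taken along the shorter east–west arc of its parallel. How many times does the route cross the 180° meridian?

Leg 1: +173.757° → +146.225°, shortest Δλ = -27.532° (west) — does not cross 180°.
Leg 2: +146.225° → +11.838°, shortest Δλ = -134.387° (west) — does not cross 180°.
Total crossings: 0.

0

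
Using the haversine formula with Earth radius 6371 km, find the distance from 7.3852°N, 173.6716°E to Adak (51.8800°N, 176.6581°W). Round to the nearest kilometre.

Δλ = -176.6581 − 173.6716 = -350.3297°; wrapped into (−180°, 180°]: 9.6703°.
Δφ = 51.8800 − 7.3852 = 44.4948°.
a = sin²(Δφ/2) + cos φ₁ · cos φ₂ · sin²(Δλ/2) = 0.147692.
c = 2·atan2(√a, √(1−a)) = 0.78892 rad → d = 6371·c ≈ 5026.18 km.

5026 km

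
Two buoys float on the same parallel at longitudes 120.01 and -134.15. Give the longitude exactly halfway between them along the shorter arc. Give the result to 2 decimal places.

Signed shortest Δλ from +120.01° to -134.15° is +105.84°.
Midpoint longitude = +120.01° + (+105.84°)/2 = +120.01° + 52.92° = +172.93°.
(The naïve average (+120.01 + -134.15)/2 = -7.07° is on the wrong side of the globe.)

+172.93°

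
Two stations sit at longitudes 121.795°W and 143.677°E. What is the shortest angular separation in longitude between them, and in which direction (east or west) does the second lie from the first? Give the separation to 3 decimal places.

Raw difference: 143.677 − -121.795 = 265.472°.
Normalise into (−180°, 180°]: 265.472° − 360° = -94.528°.
Negative ⇒ the second point lies to the west; separation 94.528°.

94.528° west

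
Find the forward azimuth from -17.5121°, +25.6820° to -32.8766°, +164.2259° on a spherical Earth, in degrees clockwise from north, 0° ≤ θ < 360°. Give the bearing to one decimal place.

141.8°

Δλ = 164.2259 − 25.6820 = 138.5439°.
θ = atan2( sin Δλ · cos φ₂ , cos φ₁ · sin φ₂ − sin φ₁ · cos φ₂ · cos Δλ )
  = atan2(0.55601, -0.70707) = 141.820° → normalised to [0°, 360°): 141.820°.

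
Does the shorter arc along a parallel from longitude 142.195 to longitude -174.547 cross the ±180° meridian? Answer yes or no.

Naïve |-174.547 − 142.195| = 316.742° > 180°, so the shorter arc goes the other way round — across 180°.
Signed shortest Δλ = ((-174.547 − 142.195 + 180) mod 360) − 180 = 43.258°.
Going east by 43.258° from +142.195° passes through 180° before reaching -174.547°.

Yes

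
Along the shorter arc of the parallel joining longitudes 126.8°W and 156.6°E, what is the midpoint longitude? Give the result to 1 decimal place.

Signed shortest Δλ from -126.8° to +156.6° is -76.6°.
Midpoint longitude = -126.8° + (-76.6°)/2 = -126.8° − 38.3° = -165.1°.
(The naïve average (-126.8 + +156.6)/2 = 14.9° is on the wrong side of the globe.)

165.1°W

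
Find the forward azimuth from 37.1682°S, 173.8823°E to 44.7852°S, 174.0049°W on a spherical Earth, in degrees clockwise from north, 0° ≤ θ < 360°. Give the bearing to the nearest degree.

134°

Δλ = -174.0049 − 173.8823 = -347.8872°; wrapped into (−180°, 180°]: 12.1128°.
θ = atan2( sin Δλ · cos φ₂ , cos φ₁ · sin φ₂ − sin φ₁ · cos φ₂ · cos Δλ )
  = atan2(0.14893, -0.14210) = 133.655° → normalised to [0°, 360°): 133.655°.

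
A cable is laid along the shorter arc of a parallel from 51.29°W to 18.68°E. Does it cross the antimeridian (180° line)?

Signed shortest Δλ = ((18.68 − -51.29 + 180) mod 360) − 180 = 69.97°.
Going east by 69.97° from -51.29° reaches +18.68° without touching 180°.

No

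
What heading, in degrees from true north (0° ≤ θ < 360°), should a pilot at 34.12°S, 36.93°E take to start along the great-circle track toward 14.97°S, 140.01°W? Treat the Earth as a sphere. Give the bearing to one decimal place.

Δλ = -140.01 − 36.93 = -176.94°.
θ = atan2( sin Δλ · cos φ₂ , cos φ₁ · sin φ₂ − sin φ₁ · cos φ₂ · cos Δλ )
  = atan2(-0.05157, -0.75497) = -176.092° → normalised to [0°, 360°): 183.908°.

183.9°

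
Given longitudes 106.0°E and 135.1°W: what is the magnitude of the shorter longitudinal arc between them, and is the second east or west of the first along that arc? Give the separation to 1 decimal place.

118.9° east

Raw difference: -135.1 − 106.0 = -241.1°.
Normalise into (−180°, 180°]: -241.1° + 360° = 118.9°.
Positive ⇒ the second point lies to the east; separation 118.9°.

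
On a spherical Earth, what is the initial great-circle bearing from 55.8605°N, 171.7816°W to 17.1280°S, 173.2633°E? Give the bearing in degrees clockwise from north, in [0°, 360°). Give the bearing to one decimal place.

Δλ = 173.2633 − -171.7816 = 345.0449°; wrapped into (−180°, 180°]: -14.9551°.
θ = atan2( sin Δλ · cos φ₂ , cos φ₁ · sin φ₂ − sin φ₁ · cos φ₂ · cos Δλ )
  = atan2(-0.24662, -0.92945) = -165.140° → normalised to [0°, 360°): 194.860°.

194.9°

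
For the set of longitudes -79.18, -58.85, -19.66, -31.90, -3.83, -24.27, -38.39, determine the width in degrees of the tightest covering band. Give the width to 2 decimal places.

75.35°

Sort the longitudes: -79.18°, -58.85°, -38.39°, -31.90°, -24.27°, -19.66°, -3.83°.
Eastward gaps between consecutive values (wrapping around): 20.33°, 20.46°, 6.49°, 7.63°, 4.61°, 15.83°, 284.65°.
Largest gap = 284.65° ⇒ minimal covering band is its complement: 360° − 284.65° = 75.35°.
Band runs from -79.18° eastward to -3.83°.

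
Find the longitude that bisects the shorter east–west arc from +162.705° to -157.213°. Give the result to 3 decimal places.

-177.254°

Signed shortest Δλ from +162.705° to -157.213° is +40.082°.
Midpoint longitude = +162.705° + (+40.082°)/2 = +162.705° + 20.041° = +182.746°.
Normalise into (−180°, 180°]: -177.254°.
(The naïve average (+162.705 + -157.213)/2 = 2.746° is on the wrong side of the globe.)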